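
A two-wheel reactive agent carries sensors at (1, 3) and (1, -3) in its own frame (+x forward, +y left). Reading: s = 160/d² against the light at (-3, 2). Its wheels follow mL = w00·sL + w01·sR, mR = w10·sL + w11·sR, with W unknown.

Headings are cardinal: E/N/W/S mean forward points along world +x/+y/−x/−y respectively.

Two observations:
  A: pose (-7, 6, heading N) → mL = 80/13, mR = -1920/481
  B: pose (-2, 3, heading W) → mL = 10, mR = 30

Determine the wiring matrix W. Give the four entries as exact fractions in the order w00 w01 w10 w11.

0 1 1 -1

obs A: pose=(-7,6,N) → sL=80/37, sR=80/13, mL=80/13, mR=-1920/481
obs B: pose=(-2,3,W) → sL=40, sR=10, mL=10, mR=30
sensor matrix S = [[80/37, 80/13], [40, 10]]; det S = -108000/481
solve [mL_A; mL_B] = S·[w00; w01] and [mR_A; mR_B] = S·[w10; w11]:
  w00 = 0, w01 = 1, w10 = 1, w11 = -1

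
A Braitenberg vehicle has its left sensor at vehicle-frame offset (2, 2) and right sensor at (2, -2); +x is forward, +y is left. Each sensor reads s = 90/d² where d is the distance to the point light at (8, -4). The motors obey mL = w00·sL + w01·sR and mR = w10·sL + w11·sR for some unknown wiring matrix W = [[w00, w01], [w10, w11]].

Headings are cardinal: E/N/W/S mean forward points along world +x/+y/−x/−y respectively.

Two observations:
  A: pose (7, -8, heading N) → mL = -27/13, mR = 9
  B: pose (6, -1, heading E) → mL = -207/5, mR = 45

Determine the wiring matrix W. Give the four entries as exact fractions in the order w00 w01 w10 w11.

obs A: pose=(7,-8,N) → sL=90/13, sR=18, mL=-27/13, mR=9
obs B: pose=(6,-1,E) → sL=18/5, sR=90, mL=-207/5, mR=45
sensor matrix S = [[90/13, 18], [18/5, 90]]; det S = 36288/65
solve [mL_A; mL_B] = S·[w00; w01] and [mR_A; mR_B] = S·[w10; w11]:
  w00 = 1, w01 = -1/2, w10 = 0, w11 = 1/2

1 -1/2 0 1/2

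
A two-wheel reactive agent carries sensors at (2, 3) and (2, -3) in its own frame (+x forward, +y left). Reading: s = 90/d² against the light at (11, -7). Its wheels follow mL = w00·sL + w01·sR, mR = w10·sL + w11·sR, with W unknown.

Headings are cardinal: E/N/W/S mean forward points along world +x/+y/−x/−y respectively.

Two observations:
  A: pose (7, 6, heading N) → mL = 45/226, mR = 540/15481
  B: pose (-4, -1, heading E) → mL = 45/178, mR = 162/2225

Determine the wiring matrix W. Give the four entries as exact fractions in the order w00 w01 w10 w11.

obs A: pose=(7,6,N) → sL=45/137, sR=45/113, mL=45/226, mR=540/15481
obs B: pose=(-4,-1,E) → sL=9/25, sR=45/89, mL=45/178, mR=162/2225
sensor matrix S = [[45/137, 45/113], [9/25, 45/89]]; det S = 156492/6889045
solve [mL_A; mL_B] = S·[w00; w01] and [mR_A; mR_B] = S·[w10; w11]:
  w00 = 0, w01 = 1/2, w10 = -1/2, w11 = 1/2

0 1/2 -1/2 1/2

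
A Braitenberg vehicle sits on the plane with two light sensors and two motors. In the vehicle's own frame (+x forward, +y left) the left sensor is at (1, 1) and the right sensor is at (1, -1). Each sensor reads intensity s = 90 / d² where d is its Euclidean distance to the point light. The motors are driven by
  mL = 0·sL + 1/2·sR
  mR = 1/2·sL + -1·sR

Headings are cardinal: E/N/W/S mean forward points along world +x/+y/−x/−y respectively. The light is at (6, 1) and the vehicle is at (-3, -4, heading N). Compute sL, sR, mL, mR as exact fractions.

left sensor world pos  = (-4, -3); dL² = 116
right sensor world pos = (-2, -3); dR² = 80
sL = 90/116 = 45/58
sR = 90/80 = 9/8
mL = 0·sL + 1/2·sR = 9/16
mR = 1/2·sL + -1·sR = -171/232

45/58 9/8 9/16 -171/232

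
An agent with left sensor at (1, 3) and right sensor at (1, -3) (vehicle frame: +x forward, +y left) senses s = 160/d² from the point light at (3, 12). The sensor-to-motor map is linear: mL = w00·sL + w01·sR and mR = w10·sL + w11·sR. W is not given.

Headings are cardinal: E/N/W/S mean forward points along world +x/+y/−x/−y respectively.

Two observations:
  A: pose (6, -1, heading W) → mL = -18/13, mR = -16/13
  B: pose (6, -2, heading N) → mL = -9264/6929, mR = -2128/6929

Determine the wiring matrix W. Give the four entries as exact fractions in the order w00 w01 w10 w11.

-1 -1/2 1/2 -1

obs A: pose=(6,-1,W) → sL=8/13, sR=20/13, mL=-18/13, mR=-16/13
obs B: pose=(6,-2,N) → sL=160/169, sR=32/41, mL=-9264/6929, mR=-2128/6929
sensor matrix S = [[8/13, 20/13], [160/169, 32/41]]; det S = -87936/90077
solve [mL_A; mL_B] = S·[w00; w01] and [mR_A; mR_B] = S·[w10; w11]:
  w00 = -1, w01 = -1/2, w10 = 1/2, w11 = -1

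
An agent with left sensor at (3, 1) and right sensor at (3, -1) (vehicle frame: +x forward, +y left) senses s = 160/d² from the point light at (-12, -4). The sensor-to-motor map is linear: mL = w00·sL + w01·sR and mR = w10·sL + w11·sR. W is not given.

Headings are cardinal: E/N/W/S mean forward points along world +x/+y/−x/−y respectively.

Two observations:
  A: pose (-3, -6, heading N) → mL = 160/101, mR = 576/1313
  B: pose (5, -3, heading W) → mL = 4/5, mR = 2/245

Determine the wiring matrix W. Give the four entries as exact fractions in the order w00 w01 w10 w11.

0 1 1/2 -1/2

obs A: pose=(-3,-6,N) → sL=32/13, sR=160/101, mL=160/101, mR=576/1313
obs B: pose=(5,-3,W) → sL=40/49, sR=4/5, mL=4/5, mR=2/245
sensor matrix S = [[32/13, 160/101], [40/49, 4/5]]; det S = 217472/321685
solve [mL_A; mL_B] = S·[w00; w01] and [mR_A; mR_B] = S·[w10; w11]:
  w00 = 0, w01 = 1, w10 = 1/2, w11 = -1/2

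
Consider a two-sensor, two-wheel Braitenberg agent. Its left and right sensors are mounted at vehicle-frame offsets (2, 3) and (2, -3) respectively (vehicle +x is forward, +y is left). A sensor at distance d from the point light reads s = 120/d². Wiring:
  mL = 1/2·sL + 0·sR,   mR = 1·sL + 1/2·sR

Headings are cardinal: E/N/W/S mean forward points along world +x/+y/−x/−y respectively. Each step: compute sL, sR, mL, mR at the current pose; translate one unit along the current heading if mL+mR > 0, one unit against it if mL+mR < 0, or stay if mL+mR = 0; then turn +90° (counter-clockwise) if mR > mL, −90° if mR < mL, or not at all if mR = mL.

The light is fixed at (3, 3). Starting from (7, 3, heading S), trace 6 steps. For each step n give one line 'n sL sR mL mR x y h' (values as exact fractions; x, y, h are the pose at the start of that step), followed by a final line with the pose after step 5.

0 120/53 24 60/53 756/53 7 3 S
1 3 30/13 3/2 54/13 7 2 E
2 24 24/13 12 324/13 8 2 N
3 20/3 20/3 10/3 10 8 3 W
4 120/53 24 60/53 756/53 7 3 S
5 3 30/13 3/2 54/13 7 2 E
final 8 2 N

n=0: pose=(7,3,S); sL=120/53, sR=24; mL=60/53, mR=756/53; mL+mR=816/53 → advance +1; mR−mL=696/53 → turn +1·90°
n=1: pose=(7,2,E); sL=3, sR=30/13; mL=3/2, mR=54/13; mL+mR=147/26 → advance +1; mR−mL=69/26 → turn +1·90°
n=2: pose=(8,2,N); sL=24, sR=24/13; mL=12, mR=324/13; mL+mR=480/13 → advance +1; mR−mL=168/13 → turn +1·90°
n=3: pose=(8,3,W); sL=20/3, sR=20/3; mL=10/3, mR=10; mL+mR=40/3 → advance +1; mR−mL=20/3 → turn +1·90°
n=4: pose=(7,3,S); sL=120/53, sR=24; mL=60/53, mR=756/53; mL+mR=816/53 → advance +1; mR−mL=696/53 → turn +1·90°
n=5: pose=(7,2,E); sL=3, sR=30/13; mL=3/2, mR=54/13; mL+mR=147/26 → advance +1; mR−mL=69/26 → turn +1·90°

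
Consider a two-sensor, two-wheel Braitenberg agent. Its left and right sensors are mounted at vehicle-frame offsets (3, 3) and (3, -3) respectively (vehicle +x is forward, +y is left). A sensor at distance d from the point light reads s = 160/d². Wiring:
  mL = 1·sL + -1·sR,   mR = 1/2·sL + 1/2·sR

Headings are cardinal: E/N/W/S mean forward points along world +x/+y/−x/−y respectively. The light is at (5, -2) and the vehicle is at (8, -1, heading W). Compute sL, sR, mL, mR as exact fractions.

left sensor world pos  = (5, -4); dL² = 4
right sensor world pos = (5, 2); dR² = 16
sL = 160/4 = 40
sR = 160/16 = 10
mL = 1·sL + -1·sR = 30
mR = 1/2·sL + 1/2·sR = 25

40 10 30 25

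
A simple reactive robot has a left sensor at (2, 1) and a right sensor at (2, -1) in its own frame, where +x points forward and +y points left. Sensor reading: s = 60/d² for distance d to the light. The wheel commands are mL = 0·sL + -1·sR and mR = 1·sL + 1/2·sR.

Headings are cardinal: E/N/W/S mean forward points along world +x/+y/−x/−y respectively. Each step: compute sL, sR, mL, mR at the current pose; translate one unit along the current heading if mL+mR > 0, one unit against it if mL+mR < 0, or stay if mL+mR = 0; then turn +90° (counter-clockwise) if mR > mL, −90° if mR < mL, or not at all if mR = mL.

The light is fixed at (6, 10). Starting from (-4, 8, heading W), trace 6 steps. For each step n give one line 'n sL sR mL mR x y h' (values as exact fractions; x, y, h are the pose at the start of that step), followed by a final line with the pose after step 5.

0 20/51 12/29 -12/29 886/1479 -4 8 W
1 15/29 3/8 -3/8 327/464 -5 8 S
2 12/17 60/97 -60/97 1674/1649 -5 7 E
3 30/61 30/41 -30/41 2145/2501 -4 7 N
4 20/51 12/29 -12/29 886/1479 -4 8 W
5 15/29 3/8 -3/8 327/464 -5 8 S
final -5 7 E

n=0: pose=(-4,8,W); sL=20/51, sR=12/29; mL=-12/29, mR=886/1479; mL+mR=274/1479 → advance +1; mR−mL=1498/1479 → turn +1·90°
n=1: pose=(-5,8,S); sL=15/29, sR=3/8; mL=-3/8, mR=327/464; mL+mR=153/464 → advance +1; mR−mL=501/464 → turn +1·90°
n=2: pose=(-5,7,E); sL=12/17, sR=60/97; mL=-60/97, mR=1674/1649; mL+mR=654/1649 → advance +1; mR−mL=2694/1649 → turn +1·90°
n=3: pose=(-4,7,N); sL=30/61, sR=30/41; mL=-30/41, mR=2145/2501; mL+mR=315/2501 → advance +1; mR−mL=3975/2501 → turn +1·90°
n=4: pose=(-4,8,W); sL=20/51, sR=12/29; mL=-12/29, mR=886/1479; mL+mR=274/1479 → advance +1; mR−mL=1498/1479 → turn +1·90°
n=5: pose=(-5,8,S); sL=15/29, sR=3/8; mL=-3/8, mR=327/464; mL+mR=153/464 → advance +1; mR−mL=501/464 → turn +1·90°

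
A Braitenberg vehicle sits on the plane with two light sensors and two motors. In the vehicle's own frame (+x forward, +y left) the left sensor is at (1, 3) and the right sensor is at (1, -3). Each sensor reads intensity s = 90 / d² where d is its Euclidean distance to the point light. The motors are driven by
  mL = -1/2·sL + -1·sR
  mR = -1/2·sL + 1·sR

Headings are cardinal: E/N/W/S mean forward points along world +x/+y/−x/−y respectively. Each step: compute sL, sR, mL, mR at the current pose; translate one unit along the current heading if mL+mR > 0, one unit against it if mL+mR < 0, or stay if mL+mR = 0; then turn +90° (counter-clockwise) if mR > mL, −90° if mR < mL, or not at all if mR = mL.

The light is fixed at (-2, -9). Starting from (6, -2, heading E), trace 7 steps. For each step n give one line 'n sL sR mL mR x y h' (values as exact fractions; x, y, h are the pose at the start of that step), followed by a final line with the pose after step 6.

0 90/181 90/97 -20655/17557 11925/17557 6 -2 E
1 9/8 45/82 -729/656 -9/656 5 -2 N
2 2 10/13 -23/13 -3/13 5 -3 W
3 45/73 9/5 -1539/730 1089/730 6 -3 S
4 90/181 90/97 -20655/17557 11925/17557 6 -2 E
5 9/8 45/82 -729/656 -9/656 5 -2 N
6 2 10/13 -23/13 -3/13 5 -3 W
final 6 -3 S

n=0: pose=(6,-2,E); sL=90/181, sR=90/97; mL=-20655/17557, mR=11925/17557; mL+mR=-90/181 → advance -1; mR−mL=180/97 → turn +1·90°
n=1: pose=(5,-2,N); sL=9/8, sR=45/82; mL=-729/656, mR=-9/656; mL+mR=-9/8 → advance -1; mR−mL=45/41 → turn +1·90°
n=2: pose=(5,-3,W); sL=2, sR=10/13; mL=-23/13, mR=-3/13; mL+mR=-2 → advance -1; mR−mL=20/13 → turn +1·90°
n=3: pose=(6,-3,S); sL=45/73, sR=9/5; mL=-1539/730, mR=1089/730; mL+mR=-45/73 → advance -1; mR−mL=18/5 → turn +1·90°
n=4: pose=(6,-2,E); sL=90/181, sR=90/97; mL=-20655/17557, mR=11925/17557; mL+mR=-90/181 → advance -1; mR−mL=180/97 → turn +1·90°
n=5: pose=(5,-2,N); sL=9/8, sR=45/82; mL=-729/656, mR=-9/656; mL+mR=-9/8 → advance -1; mR−mL=45/41 → turn +1·90°
n=6: pose=(5,-3,W); sL=2, sR=10/13; mL=-23/13, mR=-3/13; mL+mR=-2 → advance -1; mR−mL=20/13 → turn +1·90°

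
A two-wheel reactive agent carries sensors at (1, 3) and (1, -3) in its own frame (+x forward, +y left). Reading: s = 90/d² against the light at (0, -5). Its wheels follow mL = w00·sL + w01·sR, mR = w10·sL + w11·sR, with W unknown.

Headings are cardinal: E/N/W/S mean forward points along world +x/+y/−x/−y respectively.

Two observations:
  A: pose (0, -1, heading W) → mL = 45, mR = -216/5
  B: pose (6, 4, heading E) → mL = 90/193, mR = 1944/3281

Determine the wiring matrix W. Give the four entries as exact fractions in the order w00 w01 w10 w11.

1 0 -1 1

obs A: pose=(0,-1,W) → sL=45, sR=9/5, mL=45, mR=-216/5
obs B: pose=(6,4,E) → sL=90/193, sR=18/17, mL=90/193, mR=1944/3281
sensor matrix S = [[45, 9/5], [90/193, 18/17]]; det S = 153576/3281
solve [mL_A; mL_B] = S·[w00; w01] and [mR_A; mR_B] = S·[w10; w11]:
  w00 = 1, w01 = 0, w10 = -1, w11 = 1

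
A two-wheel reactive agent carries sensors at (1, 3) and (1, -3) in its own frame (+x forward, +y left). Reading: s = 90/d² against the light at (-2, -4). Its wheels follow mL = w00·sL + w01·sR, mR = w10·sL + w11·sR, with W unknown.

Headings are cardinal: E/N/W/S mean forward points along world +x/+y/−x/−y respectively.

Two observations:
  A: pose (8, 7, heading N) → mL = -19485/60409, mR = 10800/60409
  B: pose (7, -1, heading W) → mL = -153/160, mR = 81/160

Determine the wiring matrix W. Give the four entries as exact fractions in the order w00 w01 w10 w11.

obs A: pose=(8,7,N) → sL=90/193, sR=90/313, mL=-19485/60409, mR=10800/60409
obs B: pose=(7,-1,W) → sL=45/32, sR=9/10, mL=-153/160, mR=81/160
sensor matrix S = [[90/193, 90/313], [45/32, 9/10]]; det S = 14823/966544
solve [mL_A; mL_B] = S·[w00; w01] and [mR_A; mR_B] = S·[w10; w11]:
  w00 = -1, w01 = 1/2, w10 = 1, w11 = -1

-1 1/2 1 -1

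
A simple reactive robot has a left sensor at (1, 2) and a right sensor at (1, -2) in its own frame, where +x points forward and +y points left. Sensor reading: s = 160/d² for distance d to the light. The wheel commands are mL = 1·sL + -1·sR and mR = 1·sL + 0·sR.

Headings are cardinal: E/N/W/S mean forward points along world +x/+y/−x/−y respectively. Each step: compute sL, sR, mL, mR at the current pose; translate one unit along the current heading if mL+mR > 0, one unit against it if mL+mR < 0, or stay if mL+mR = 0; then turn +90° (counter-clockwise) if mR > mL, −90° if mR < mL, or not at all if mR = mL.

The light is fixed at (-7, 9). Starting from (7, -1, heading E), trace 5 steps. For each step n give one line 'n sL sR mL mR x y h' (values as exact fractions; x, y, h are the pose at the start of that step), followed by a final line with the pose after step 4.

n=0: pose=(7,-1,E); sL=160/289, sR=160/369; mL=12800/106641, mR=160/289; mL+mR=71840/106641 → advance +1; mR−mL=160/369 → turn +1·90°
n=1: pose=(8,-1,N); sL=16/25, sR=16/37; mL=192/925, mR=16/25; mL+mR=784/925 → advance +1; mR−mL=16/37 → turn +1·90°
n=2: pose=(8,0,W); sL=160/317, sR=32/49; mL=-2304/15533, mR=160/317; mL+mR=5536/15533 → advance +1; mR−mL=32/49 → turn +1·90°
n=3: pose=(7,0,S); sL=40/89, sR=40/61; mL=-1120/5429, mR=40/89; mL+mR=1320/5429 → advance +1; mR−mL=40/61 → turn +1·90°
n=4: pose=(7,-1,E); sL=160/289, sR=160/369; mL=12800/106641, mR=160/289; mL+mR=71840/106641 → advance +1; mR−mL=160/369 → turn +1·90°

0 160/289 160/369 12800/106641 160/289 7 -1 E
1 16/25 16/37 192/925 16/25 8 -1 N
2 160/317 32/49 -2304/15533 160/317 8 0 W
3 40/89 40/61 -1120/5429 40/89 7 0 S
4 160/289 160/369 12800/106641 160/289 7 -1 E
final 8 -1 N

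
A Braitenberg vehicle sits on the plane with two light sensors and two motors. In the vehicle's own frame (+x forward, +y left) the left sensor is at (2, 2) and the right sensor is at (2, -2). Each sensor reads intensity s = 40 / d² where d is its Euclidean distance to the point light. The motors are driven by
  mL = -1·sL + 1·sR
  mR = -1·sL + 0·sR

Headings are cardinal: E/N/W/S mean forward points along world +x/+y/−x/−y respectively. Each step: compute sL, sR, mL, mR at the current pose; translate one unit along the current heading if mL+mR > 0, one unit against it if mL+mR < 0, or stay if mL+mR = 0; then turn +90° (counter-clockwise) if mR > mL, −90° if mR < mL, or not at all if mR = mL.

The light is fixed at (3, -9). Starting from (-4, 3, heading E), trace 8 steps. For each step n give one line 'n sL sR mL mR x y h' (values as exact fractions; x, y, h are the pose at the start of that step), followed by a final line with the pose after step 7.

n=0: pose=(-4,3,E); sL=40/221, sR=8/25; mL=768/5525, mR=-40/221; mL+mR=-232/5525 → advance -1; mR−mL=-8/25 → turn -1·90°
n=1: pose=(-5,3,S); sL=5/17, sR=1/5; mL=-8/85, mR=-5/17; mL+mR=-33/85 → advance -1; mR−mL=-1/5 → turn -1·90°
n=2: pose=(-5,4,W); sL=40/221, sR=8/65; mL=-64/1105, mR=-40/221; mL+mR=-264/1105 → advance -1; mR−mL=-8/65 → turn -1·90°
n=3: pose=(-4,4,N); sL=20/153, sR=4/25; mL=112/3825, mR=-20/153; mL+mR=-388/3825 → advance -1; mR−mL=-4/25 → turn -1·90°
n=4: pose=(-4,3,E); sL=40/221, sR=8/25; mL=768/5525, mR=-40/221; mL+mR=-232/5525 → advance -1; mR−mL=-8/25 → turn -1·90°
n=5: pose=(-5,3,S); sL=5/17, sR=1/5; mL=-8/85, mR=-5/17; mL+mR=-33/85 → advance -1; mR−mL=-1/5 → turn -1·90°
n=6: pose=(-5,4,W); sL=40/221, sR=8/65; mL=-64/1105, mR=-40/221; mL+mR=-264/1105 → advance -1; mR−mL=-8/65 → turn -1·90°
n=7: pose=(-4,4,N); sL=20/153, sR=4/25; mL=112/3825, mR=-20/153; mL+mR=-388/3825 → advance -1; mR−mL=-4/25 → turn -1·90°

0 40/221 8/25 768/5525 -40/221 -4 3 E
1 5/17 1/5 -8/85 -5/17 -5 3 S
2 40/221 8/65 -64/1105 -40/221 -5 4 W
3 20/153 4/25 112/3825 -20/153 -4 4 N
4 40/221 8/25 768/5525 -40/221 -4 3 E
5 5/17 1/5 -8/85 -5/17 -5 3 S
6 40/221 8/65 -64/1105 -40/221 -5 4 W
7 20/153 4/25 112/3825 -20/153 -4 4 N
final -4 3 E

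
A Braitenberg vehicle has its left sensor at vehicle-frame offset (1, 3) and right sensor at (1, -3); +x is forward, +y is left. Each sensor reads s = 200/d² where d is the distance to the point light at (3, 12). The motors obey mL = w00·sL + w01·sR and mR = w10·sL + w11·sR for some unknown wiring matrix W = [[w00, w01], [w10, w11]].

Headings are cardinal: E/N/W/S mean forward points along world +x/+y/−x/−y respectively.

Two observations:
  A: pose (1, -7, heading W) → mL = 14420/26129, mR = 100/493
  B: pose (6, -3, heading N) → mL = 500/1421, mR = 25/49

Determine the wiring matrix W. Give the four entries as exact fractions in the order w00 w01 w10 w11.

-1/2 1 1/2 0

obs A: pose=(1,-7,W) → sL=200/493, sR=40/53, mL=14420/26129, mR=100/493
obs B: pose=(6,-3,N) → sL=50/49, sR=25/29, mL=500/1421, mR=25/49
sensor matrix S = [[200/493, 40/53], [50/49, 25/29]]; det S = -15609000/37129309
solve [mL_A; mL_B] = S·[w00; w01] and [mR_A; mR_B] = S·[w10; w11]:
  w00 = -1/2, w01 = 1, w10 = 1/2, w11 = 0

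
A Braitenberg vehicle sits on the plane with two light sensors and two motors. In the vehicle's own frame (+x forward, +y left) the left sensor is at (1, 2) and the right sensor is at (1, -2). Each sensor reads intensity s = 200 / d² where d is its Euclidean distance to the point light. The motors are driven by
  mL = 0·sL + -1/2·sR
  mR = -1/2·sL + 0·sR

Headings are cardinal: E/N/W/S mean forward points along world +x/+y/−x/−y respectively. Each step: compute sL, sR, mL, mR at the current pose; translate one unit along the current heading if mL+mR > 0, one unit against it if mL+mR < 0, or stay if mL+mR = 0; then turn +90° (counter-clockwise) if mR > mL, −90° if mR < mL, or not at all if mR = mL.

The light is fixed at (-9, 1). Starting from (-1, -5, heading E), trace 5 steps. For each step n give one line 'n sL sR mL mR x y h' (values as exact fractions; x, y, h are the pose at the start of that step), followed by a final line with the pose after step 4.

0 200/97 40/29 -20/29 -100/97 -1 -5 E
1 20/13 100/37 -50/37 -10/13 -2 -5 S
2 200/73 200/113 -100/113 -100/73 -2 -4 E
3 2 50/13 -25/13 -1 -3 -4 S
4 200/53 40/17 -20/17 -100/53 -3 -3 E
final -4 -3 S

n=0: pose=(-1,-5,E); sL=200/97, sR=40/29; mL=-20/29, mR=-100/97; mL+mR=-4840/2813 → advance -1; mR−mL=-960/2813 → turn -1·90°
n=1: pose=(-2,-5,S); sL=20/13, sR=100/37; mL=-50/37, mR=-10/13; mL+mR=-1020/481 → advance -1; mR−mL=280/481 → turn +1·90°
n=2: pose=(-2,-4,E); sL=200/73, sR=200/113; mL=-100/113, mR=-100/73; mL+mR=-18600/8249 → advance -1; mR−mL=-4000/8249 → turn -1·90°
n=3: pose=(-3,-4,S); sL=2, sR=50/13; mL=-25/13, mR=-1; mL+mR=-38/13 → advance -1; mR−mL=12/13 → turn +1·90°
n=4: pose=(-3,-3,E); sL=200/53, sR=40/17; mL=-20/17, mR=-100/53; mL+mR=-2760/901 → advance -1; mR−mL=-640/901 → turn -1·90°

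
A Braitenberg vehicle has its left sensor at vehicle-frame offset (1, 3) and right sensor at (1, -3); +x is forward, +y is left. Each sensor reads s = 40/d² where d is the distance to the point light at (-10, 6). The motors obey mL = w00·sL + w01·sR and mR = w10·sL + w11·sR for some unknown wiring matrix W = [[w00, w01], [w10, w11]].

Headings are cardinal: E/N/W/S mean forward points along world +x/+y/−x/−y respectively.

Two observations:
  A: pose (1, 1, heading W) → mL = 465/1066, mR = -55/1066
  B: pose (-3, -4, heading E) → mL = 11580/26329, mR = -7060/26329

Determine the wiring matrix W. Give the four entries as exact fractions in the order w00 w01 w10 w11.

obs A: pose=(1,1,W) → sL=10/41, sR=5/13, mL=465/1066, mR=-55/1066
obs B: pose=(-3,-4,E) → sL=40/113, sR=40/233, mL=11580/26329, mR=-7060/26329
sensor matrix S = [[10/41, 5/13], [40/113, 40/233]]; det S = -1323000/14033357
solve [mL_A; mL_B] = S·[w00; w01] and [mR_A; mR_B] = S·[w10; w11]:
  w00 = 1, w01 = 1/2, w10 = -1, w11 = 1/2

1 1/2 -1 1/2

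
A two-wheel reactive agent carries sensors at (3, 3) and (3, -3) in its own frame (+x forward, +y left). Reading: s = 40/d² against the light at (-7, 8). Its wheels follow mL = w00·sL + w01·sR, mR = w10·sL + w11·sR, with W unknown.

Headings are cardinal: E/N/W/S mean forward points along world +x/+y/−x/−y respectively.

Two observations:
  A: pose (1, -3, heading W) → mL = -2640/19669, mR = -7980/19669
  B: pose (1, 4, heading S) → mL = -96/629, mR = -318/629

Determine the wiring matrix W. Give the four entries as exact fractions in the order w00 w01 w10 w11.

obs A: pose=(1,-3,W) → sL=40/221, sR=40/89, mL=-2640/19669, mR=-7980/19669
obs B: pose=(1,4,S) → sL=4/17, sR=20/37, mL=-96/629, mR=-318/629
sensor matrix S = [[40/221, 40/89], [4/17, 20/37]]; det S = -5760/727753
solve [mL_A; mL_B] = S·[w00; w01] and [mR_A; mR_B] = S·[w10; w11]:
  w00 = 1/2, w01 = -1/2, w10 = -1, w11 = -1/2

1/2 -1/2 -1 -1/2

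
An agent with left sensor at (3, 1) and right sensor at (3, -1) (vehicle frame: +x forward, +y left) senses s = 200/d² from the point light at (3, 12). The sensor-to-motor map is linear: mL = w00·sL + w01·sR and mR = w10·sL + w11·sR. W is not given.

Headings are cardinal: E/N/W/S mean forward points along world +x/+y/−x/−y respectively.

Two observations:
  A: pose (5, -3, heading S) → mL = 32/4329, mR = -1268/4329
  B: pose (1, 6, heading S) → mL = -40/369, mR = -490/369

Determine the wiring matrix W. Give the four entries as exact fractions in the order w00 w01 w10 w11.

-1/2 1/2 -1 1/2

obs A: pose=(5,-3,S) → sL=200/333, sR=8/13, mL=32/4329, mR=-1268/4329
obs B: pose=(1,6,S) → sL=100/41, sR=20/9, mL=-40/369, mR=-490/369
sensor matrix S = [[200/333, 8/13], [100/41, 20/9]]; det S = -265600/1597401
solve [mL_A; mL_B] = S·[w00; w01] and [mR_A; mR_B] = S·[w10; w11]:
  w00 = -1/2, w01 = 1/2, w10 = -1, w11 = 1/2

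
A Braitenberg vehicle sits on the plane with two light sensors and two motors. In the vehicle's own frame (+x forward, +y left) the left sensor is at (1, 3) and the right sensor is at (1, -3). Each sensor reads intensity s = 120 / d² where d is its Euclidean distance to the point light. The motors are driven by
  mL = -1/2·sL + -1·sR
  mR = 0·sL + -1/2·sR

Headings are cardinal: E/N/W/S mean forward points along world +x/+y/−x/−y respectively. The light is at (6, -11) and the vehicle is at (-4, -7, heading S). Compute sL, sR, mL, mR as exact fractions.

left sensor world pos  = (-1, -8); dL² = 58
right sensor world pos = (-7, -8); dR² = 178
sL = 120/58 = 60/29
sR = 120/178 = 60/89
mL = -1/2·sL + -1·sR = -4410/2581
mR = 0·sL + -1/2·sR = -30/89

60/29 60/89 -4410/2581 -30/89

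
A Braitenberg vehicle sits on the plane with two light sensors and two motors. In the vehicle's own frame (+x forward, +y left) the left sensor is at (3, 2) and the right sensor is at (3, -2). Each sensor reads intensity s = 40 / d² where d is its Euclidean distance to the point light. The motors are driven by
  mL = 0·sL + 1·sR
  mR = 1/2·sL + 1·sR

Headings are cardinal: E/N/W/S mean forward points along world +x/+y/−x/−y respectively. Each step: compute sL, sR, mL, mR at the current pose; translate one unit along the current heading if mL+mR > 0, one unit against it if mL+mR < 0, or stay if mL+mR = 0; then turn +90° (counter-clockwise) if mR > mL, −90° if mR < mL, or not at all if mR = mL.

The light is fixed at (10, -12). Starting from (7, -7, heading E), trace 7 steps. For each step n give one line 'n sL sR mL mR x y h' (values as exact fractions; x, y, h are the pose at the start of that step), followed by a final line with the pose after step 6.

n=0: pose=(7,-7,E); sL=40/49, sR=40/9; mL=40/9, mR=2140/441; mL+mR=4100/441 → advance +1; mR−mL=20/49 → turn +1·90°
n=1: pose=(8,-7,N); sL=1/2, sR=5/8; mL=5/8, mR=7/8; mL+mR=3/2 → advance +1; mR−mL=1/4 → turn +1·90°
n=2: pose=(8,-6,W); sL=40/41, sR=40/89; mL=40/89, mR=3420/3649; mL+mR=5060/3649 → advance +1; mR−mL=20/41 → turn +1·90°
n=3: pose=(7,-6,S); sL=4, sR=20/17; mL=20/17, mR=54/17; mL+mR=74/17 → advance +1; mR−mL=2 → turn +1·90°
n=4: pose=(7,-7,E); sL=40/49, sR=40/9; mL=40/9, mR=2140/441; mL+mR=4100/441 → advance +1; mR−mL=20/49 → turn +1·90°
n=5: pose=(8,-7,N); sL=1/2, sR=5/8; mL=5/8, mR=7/8; mL+mR=3/2 → advance +1; mR−mL=1/4 → turn +1·90°
n=6: pose=(8,-6,W); sL=40/41, sR=40/89; mL=40/89, mR=3420/3649; mL+mR=5060/3649 → advance +1; mR−mL=20/41 → turn +1·90°

0 40/49 40/9 40/9 2140/441 7 -7 E
1 1/2 5/8 5/8 7/8 8 -7 N
2 40/41 40/89 40/89 3420/3649 8 -6 W
3 4 20/17 20/17 54/17 7 -6 S
4 40/49 40/9 40/9 2140/441 7 -7 E
5 1/2 5/8 5/8 7/8 8 -7 N
6 40/41 40/89 40/89 3420/3649 8 -6 W
final 7 -6 S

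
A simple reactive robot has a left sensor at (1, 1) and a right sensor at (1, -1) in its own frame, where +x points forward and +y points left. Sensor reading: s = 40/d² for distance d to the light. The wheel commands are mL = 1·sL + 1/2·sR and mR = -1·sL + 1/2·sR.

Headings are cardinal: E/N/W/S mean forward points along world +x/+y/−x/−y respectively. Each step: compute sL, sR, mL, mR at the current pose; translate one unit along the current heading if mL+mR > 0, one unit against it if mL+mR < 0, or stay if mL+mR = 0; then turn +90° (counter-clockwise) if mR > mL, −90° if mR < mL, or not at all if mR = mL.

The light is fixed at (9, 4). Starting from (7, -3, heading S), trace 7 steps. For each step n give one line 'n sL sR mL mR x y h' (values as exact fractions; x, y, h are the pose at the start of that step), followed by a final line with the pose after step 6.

0 8/13 40/73 844/949 -324/949 7 -3 S
1 4/9 20/29 206/261 -26/261 7 -4 W
2 8/13 40/53 684/689 -164/689 6 -4 N
3 1 10/17 22/17 -12/17 6 -3 E
4 8/13 40/73 844/949 -324/949 7 -3 S
5 4/9 20/29 206/261 -26/261 7 -4 W
6 8/13 40/53 684/689 -164/689 6 -4 N
final 6 -3 E

n=0: pose=(7,-3,S); sL=8/13, sR=40/73; mL=844/949, mR=-324/949; mL+mR=40/73 → advance +1; mR−mL=-16/13 → turn -1·90°
n=1: pose=(7,-4,W); sL=4/9, sR=20/29; mL=206/261, mR=-26/261; mL+mR=20/29 → advance +1; mR−mL=-8/9 → turn -1·90°
n=2: pose=(6,-4,N); sL=8/13, sR=40/53; mL=684/689, mR=-164/689; mL+mR=40/53 → advance +1; mR−mL=-16/13 → turn -1·90°
n=3: pose=(6,-3,E); sL=1, sR=10/17; mL=22/17, mR=-12/17; mL+mR=10/17 → advance +1; mR−mL=-2 → turn -1·90°
n=4: pose=(7,-3,S); sL=8/13, sR=40/73; mL=844/949, mR=-324/949; mL+mR=40/73 → advance +1; mR−mL=-16/13 → turn -1·90°
n=5: pose=(7,-4,W); sL=4/9, sR=20/29; mL=206/261, mR=-26/261; mL+mR=20/29 → advance +1; mR−mL=-8/9 → turn -1·90°
n=6: pose=(6,-4,N); sL=8/13, sR=40/53; mL=684/689, mR=-164/689; mL+mR=40/53 → advance +1; mR−mL=-16/13 → turn -1·90°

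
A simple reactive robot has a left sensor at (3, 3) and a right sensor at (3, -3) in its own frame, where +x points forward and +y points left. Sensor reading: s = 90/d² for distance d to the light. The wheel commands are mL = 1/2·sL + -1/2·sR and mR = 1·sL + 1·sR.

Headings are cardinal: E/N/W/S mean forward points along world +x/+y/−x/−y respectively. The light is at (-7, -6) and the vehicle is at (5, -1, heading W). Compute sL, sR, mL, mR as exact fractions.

18/17 18/29 108/493 828/493

left sensor world pos  = (2, -4); dL² = 85
right sensor world pos = (2, 2); dR² = 145
sL = 90/85 = 18/17
sR = 90/145 = 18/29
mL = 1/2·sL + -1/2·sR = 108/493
mR = 1·sL + 1·sR = 828/493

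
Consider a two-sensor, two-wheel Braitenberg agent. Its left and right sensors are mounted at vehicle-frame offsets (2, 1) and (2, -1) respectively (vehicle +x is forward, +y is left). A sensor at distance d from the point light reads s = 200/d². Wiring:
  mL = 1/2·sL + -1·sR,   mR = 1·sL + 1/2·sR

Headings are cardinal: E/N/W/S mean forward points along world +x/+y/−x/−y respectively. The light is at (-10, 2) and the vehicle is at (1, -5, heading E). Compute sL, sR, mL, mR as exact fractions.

40/41 200/233 -3540/9553 13420/9553

left sensor world pos  = (3, -4); dL² = 205
right sensor world pos = (3, -6); dR² = 233
sL = 200/205 = 40/41
sR = 200/233 = 200/233
mL = 1/2·sL + -1·sR = -3540/9553
mR = 1·sL + 1/2·sR = 13420/9553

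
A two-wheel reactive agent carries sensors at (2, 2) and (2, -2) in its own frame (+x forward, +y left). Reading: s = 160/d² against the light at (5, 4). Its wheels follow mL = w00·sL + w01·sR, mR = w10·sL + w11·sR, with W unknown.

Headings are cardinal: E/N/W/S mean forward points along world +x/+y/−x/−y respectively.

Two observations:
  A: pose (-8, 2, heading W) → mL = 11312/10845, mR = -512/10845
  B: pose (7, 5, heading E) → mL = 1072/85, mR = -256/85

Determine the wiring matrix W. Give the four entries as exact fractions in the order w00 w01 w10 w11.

1/2 1 1 -1

obs A: pose=(-8,2,W) → sL=160/241, sR=32/45, mL=11312/10845, mR=-512/10845
obs B: pose=(7,5,E) → sL=32/5, sR=160/17, mL=1072/85, mR=-256/85
sensor matrix S = [[160/241, 32/45], [32/5, 160/17]]; det S = 1564672/921825
solve [mL_A; mL_B] = S·[w00; w01] and [mR_A; mR_B] = S·[w10; w11]:
  w00 = 1/2, w01 = 1, w10 = 1, w11 = -1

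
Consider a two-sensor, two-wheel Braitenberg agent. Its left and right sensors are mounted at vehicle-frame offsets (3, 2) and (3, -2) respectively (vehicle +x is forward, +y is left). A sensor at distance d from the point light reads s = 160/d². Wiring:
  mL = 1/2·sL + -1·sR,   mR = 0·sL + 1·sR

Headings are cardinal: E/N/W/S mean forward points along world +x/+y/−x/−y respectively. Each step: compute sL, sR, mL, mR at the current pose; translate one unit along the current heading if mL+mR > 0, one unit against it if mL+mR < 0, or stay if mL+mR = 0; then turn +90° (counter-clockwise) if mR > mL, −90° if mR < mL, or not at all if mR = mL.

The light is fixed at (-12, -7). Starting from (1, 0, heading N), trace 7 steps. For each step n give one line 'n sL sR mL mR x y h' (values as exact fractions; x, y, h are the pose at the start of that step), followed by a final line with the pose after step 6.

0 160/221 32/65 -144/1105 32/65 1 0 N
1 20/17 4/5 -18/85 4/5 1 1 W
2 160/221 32/25 -5072/5525 32/25 0 1 S
3 80/153 16/25 -1448/3825 16/25 0 0 E
4 160/221 32/65 -144/1105 32/65 1 0 N
5 20/17 4/5 -18/85 4/5 1 1 W
6 160/221 32/25 -5072/5525 32/25 0 1 S
final 0 0 E

n=0: pose=(1,0,N); sL=160/221, sR=32/65; mL=-144/1105, mR=32/65; mL+mR=80/221 → advance +1; mR−mL=688/1105 → turn +1·90°
n=1: pose=(1,1,W); sL=20/17, sR=4/5; mL=-18/85, mR=4/5; mL+mR=10/17 → advance +1; mR−mL=86/85 → turn +1·90°
n=2: pose=(0,1,S); sL=160/221, sR=32/25; mL=-5072/5525, mR=32/25; mL+mR=80/221 → advance +1; mR−mL=12144/5525 → turn +1·90°
n=3: pose=(0,0,E); sL=80/153, sR=16/25; mL=-1448/3825, mR=16/25; mL+mR=40/153 → advance +1; mR−mL=3896/3825 → turn +1·90°
n=4: pose=(1,0,N); sL=160/221, sR=32/65; mL=-144/1105, mR=32/65; mL+mR=80/221 → advance +1; mR−mL=688/1105 → turn +1·90°
n=5: pose=(1,1,W); sL=20/17, sR=4/5; mL=-18/85, mR=4/5; mL+mR=10/17 → advance +1; mR−mL=86/85 → turn +1·90°
n=6: pose=(0,1,S); sL=160/221, sR=32/25; mL=-5072/5525, mR=32/25; mL+mR=80/221 → advance +1; mR−mL=12144/5525 → turn +1·90°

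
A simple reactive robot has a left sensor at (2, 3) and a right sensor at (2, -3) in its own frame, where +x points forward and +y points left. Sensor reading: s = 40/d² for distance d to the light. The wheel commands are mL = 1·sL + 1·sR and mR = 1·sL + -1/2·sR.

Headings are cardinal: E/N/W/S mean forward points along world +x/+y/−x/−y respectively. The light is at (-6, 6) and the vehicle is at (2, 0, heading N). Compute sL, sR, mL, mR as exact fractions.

40/41 40/137 7120/5617 4660/5617

left sensor world pos  = (-1, 2); dL² = 41
right sensor world pos = (5, 2); dR² = 137
sL = 40/41 = 40/41
sR = 40/137 = 40/137
mL = 1·sL + 1·sR = 7120/5617
mR = 1·sL + -1/2·sR = 4660/5617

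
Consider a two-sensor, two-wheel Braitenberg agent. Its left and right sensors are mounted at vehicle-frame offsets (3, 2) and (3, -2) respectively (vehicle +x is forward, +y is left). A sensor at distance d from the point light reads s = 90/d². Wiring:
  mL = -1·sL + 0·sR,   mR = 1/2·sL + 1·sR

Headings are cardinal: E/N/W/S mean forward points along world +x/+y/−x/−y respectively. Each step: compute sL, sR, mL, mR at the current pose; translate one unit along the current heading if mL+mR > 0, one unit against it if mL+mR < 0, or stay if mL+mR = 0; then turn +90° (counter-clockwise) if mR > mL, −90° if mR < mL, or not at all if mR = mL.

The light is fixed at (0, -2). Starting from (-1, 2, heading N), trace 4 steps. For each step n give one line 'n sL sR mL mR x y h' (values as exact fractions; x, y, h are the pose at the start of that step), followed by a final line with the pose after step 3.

0 45/29 9/5 -45/29 747/290 -1 2 N
1 18/5 18/13 -18/5 207/65 -1 3 W
2 45/4 45/4 -45/4 135/8 0 3 S
3 2 90/13 -2 103/13 0 2 E
final 1 2 N

n=0: pose=(-1,2,N); sL=45/29, sR=9/5; mL=-45/29, mR=747/290; mL+mR=297/290 → advance +1; mR−mL=1197/290 → turn +1·90°
n=1: pose=(-1,3,W); sL=18/5, sR=18/13; mL=-18/5, mR=207/65; mL+mR=-27/65 → advance -1; mR−mL=441/65 → turn +1·90°
n=2: pose=(0,3,S); sL=45/4, sR=45/4; mL=-45/4, mR=135/8; mL+mR=45/8 → advance +1; mR−mL=225/8 → turn +1·90°
n=3: pose=(0,2,E); sL=2, sR=90/13; mL=-2, mR=103/13; mL+mR=77/13 → advance +1; mR−mL=129/13 → turn +1·90°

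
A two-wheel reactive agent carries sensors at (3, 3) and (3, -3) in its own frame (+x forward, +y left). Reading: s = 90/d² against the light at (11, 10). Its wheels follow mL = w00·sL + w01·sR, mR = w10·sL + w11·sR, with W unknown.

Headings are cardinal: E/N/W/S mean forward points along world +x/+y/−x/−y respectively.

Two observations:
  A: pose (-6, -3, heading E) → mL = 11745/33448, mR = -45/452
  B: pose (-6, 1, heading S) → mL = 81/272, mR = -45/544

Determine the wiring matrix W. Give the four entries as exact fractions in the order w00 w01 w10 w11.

1/2 1 0 -1/2

obs A: pose=(-6,-3,E) → sL=45/148, sR=45/226, mL=11745/33448, mR=-45/452
obs B: pose=(-6,1,S) → sL=9/34, sR=45/272, mL=81/272, mR=-45/544
sensor matrix S = [[45/148, 45/226], [9/34, 45/272]]; det S = -10935/4548928
solve [mL_A; mL_B] = S·[w00; w01] and [mR_A; mR_B] = S·[w10; w11]:
  w00 = 1/2, w01 = 1, w10 = 0, w11 = -1/2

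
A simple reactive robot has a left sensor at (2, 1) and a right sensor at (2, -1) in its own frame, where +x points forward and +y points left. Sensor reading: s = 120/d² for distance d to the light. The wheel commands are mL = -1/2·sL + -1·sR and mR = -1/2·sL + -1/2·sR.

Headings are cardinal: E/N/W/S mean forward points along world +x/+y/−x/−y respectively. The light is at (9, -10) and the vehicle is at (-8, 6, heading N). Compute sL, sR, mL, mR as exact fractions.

5/27 6/29 -469/1566 -307/1566

left sensor world pos  = (-9, 8); dL² = 648
right sensor world pos = (-7, 8); dR² = 580
sL = 120/648 = 5/27
sR = 120/580 = 6/29
mL = -1/2·sL + -1·sR = -469/1566
mR = -1/2·sL + -1/2·sR = -307/1566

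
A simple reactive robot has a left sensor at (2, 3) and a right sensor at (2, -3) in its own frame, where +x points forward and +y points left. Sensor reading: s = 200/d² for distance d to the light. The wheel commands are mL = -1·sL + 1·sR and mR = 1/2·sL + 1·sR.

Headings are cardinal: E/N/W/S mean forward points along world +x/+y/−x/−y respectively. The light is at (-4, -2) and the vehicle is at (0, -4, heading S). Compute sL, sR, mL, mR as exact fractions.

40/13 200/17 1920/221 2940/221

left sensor world pos  = (3, -6); dL² = 65
right sensor world pos = (-3, -6); dR² = 17
sL = 200/65 = 40/13
sR = 200/17 = 200/17
mL = -1·sL + 1·sR = 1920/221
mR = 1/2·sL + 1·sR = 2940/221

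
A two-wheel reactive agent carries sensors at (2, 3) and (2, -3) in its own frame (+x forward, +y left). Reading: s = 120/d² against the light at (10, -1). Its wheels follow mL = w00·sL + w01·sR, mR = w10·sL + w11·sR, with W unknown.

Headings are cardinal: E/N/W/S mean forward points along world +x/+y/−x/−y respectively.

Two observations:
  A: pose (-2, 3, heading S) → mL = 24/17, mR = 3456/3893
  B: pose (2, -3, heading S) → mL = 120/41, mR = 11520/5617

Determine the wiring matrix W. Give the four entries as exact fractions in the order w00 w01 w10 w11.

1 0 1 -1

obs A: pose=(-2,3,S) → sL=24/17, sR=120/229, mL=24/17, mR=3456/3893
obs B: pose=(2,-3,S) → sL=120/41, sR=120/137, mL=120/41, mR=11520/5617
sensor matrix S = [[24/17, 120/229], [120/41, 120/137]]; det S = -6497280/21866981
solve [mL_A; mL_B] = S·[w00; w01] and [mR_A; mR_B] = S·[w10; w11]:
  w00 = 1, w01 = 0, w10 = 1, w11 = -1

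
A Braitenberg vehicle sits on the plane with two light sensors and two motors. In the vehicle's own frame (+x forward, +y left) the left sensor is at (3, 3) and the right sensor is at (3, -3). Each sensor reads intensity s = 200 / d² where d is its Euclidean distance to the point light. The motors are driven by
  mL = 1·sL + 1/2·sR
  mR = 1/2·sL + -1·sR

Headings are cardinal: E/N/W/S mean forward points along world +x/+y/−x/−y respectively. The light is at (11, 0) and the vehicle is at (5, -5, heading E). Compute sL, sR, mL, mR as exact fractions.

200/13 200/73 15900/949 4700/949

left sensor world pos  = (8, -2); dL² = 13
right sensor world pos = (8, -8); dR² = 73
sL = 200/13 = 200/13
sR = 200/73 = 200/73
mL = 1·sL + 1/2·sR = 15900/949
mR = 1/2·sL + -1·sR = 4700/949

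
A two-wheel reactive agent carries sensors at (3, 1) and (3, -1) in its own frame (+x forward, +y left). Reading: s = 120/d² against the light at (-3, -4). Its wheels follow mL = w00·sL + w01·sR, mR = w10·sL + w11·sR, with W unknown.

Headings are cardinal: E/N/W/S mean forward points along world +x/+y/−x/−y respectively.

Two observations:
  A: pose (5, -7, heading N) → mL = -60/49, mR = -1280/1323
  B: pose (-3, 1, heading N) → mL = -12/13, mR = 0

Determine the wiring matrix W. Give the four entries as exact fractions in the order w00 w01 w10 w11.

obs A: pose=(5,-7,N) → sL=120/49, sR=40/27, mL=-60/49, mR=-1280/1323
obs B: pose=(-3,1,N) → sL=24/13, sR=24/13, mL=-12/13, mR=0
sensor matrix S = [[120/49, 40/27], [24/13, 24/13]]; det S = 10240/5733
solve [mL_A; mL_B] = S·[w00; w01] and [mR_A; mR_B] = S·[w10; w11]:
  w00 = -1/2, w01 = 0, w10 = -1, w11 = 1

-1/2 0 -1 1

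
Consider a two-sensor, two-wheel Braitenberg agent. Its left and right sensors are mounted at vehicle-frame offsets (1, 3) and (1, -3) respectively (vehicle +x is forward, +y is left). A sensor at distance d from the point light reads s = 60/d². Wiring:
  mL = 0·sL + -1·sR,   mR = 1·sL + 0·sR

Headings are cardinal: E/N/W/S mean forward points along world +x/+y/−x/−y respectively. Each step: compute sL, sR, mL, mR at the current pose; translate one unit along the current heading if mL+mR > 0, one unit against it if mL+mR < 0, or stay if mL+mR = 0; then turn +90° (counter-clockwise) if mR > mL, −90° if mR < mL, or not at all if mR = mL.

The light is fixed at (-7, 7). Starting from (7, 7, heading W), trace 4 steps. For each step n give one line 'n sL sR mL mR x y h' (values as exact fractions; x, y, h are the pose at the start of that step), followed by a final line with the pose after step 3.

0 30/89 30/89 -30/89 30/89 7 7 W
1 6/29 30/61 -30/61 6/29 7 7 S
2 60/241 60/229 -60/229 60/241 7 8 E
3 15/26 3/13 -3/13 15/26 6 8 N
final 6 9 W

n=0: pose=(7,7,W); sL=30/89, sR=30/89; mL=-30/89, mR=30/89; mL+mR=0 → advance +0; mR−mL=60/89 → turn +1·90°
n=1: pose=(7,7,S); sL=6/29, sR=30/61; mL=-30/61, mR=6/29; mL+mR=-504/1769 → advance -1; mR−mL=1236/1769 → turn +1·90°
n=2: pose=(7,8,E); sL=60/241, sR=60/229; mL=-60/229, mR=60/241; mL+mR=-720/55189 → advance -1; mR−mL=28200/55189 → turn +1·90°
n=3: pose=(6,8,N); sL=15/26, sR=3/13; mL=-3/13, mR=15/26; mL+mR=9/26 → advance +1; mR−mL=21/26 → turn +1·90°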